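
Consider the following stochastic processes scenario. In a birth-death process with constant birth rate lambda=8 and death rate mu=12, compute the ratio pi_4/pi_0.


For birth-death process, pi_n/pi_0 = (lambda/mu)^n
= (8/12)^4
= 0.1975

0.1975


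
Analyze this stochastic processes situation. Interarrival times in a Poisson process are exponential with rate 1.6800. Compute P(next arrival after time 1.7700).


P(X > t) = exp(-lambda * t)
= exp(-1.6800 * 1.7700)
= exp(-2.9736) = 0.0511

0.0511


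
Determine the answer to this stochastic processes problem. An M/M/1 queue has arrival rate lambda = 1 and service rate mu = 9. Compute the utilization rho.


rho = lambda/mu
= 1/9
= 0.1111

0.1111


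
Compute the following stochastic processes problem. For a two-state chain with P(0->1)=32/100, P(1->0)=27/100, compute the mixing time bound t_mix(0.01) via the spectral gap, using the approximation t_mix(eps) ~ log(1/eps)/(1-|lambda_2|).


lambda_2 = |1 - p01 - p10| = |1 - 0.3200 - 0.2700| = 0.4100
t_mix ~ log(1/eps)/(1 - |lambda_2|)
= log(100)/(1 - 0.4100) = 4.6052/0.5900
= 7.8054

7.8054


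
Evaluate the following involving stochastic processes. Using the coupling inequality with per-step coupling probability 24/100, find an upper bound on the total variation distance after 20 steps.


TV distance bound <= (1-delta)^n
= (1 - 0.2400)^20
= 0.7600^20
= 0.0041

0.0041


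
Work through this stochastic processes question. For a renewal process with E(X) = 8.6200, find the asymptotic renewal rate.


Long-run renewal rate = 1/E(X)
= 1/8.6200
= 0.1160

0.1160


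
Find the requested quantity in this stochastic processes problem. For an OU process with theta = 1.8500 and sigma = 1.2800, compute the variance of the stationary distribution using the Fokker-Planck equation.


Stationary variance = sigma^2 / (2*theta)
= 1.2800^2 / (2*1.8500)
= 1.6384 / 3.7000
= 0.4428

0.4428


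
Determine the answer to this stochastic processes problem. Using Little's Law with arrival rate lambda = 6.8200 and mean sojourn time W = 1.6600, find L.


Little's Law: L = lambda * W
= 6.8200 * 1.6600
= 11.3212

11.3212


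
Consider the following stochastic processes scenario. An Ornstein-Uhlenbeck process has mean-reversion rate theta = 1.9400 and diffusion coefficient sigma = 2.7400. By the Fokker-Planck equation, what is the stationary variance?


Stationary variance = sigma^2 / (2*theta)
= 2.7400^2 / (2*1.9400)
= 7.5076 / 3.8800
= 1.9349

1.9349


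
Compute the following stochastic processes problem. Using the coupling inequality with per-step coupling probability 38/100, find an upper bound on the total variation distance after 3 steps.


TV distance bound <= (1-delta)^n
= (1 - 0.3800)^3
= 0.6200^3
= 0.2383

0.2383


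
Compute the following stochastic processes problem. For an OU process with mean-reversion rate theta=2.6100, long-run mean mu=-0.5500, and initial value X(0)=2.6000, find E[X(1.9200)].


E[X(t)] = mu + (X(0) - mu)*exp(-theta*t)
= -0.5500 + (2.6000 - -0.5500)*exp(-2.6100*1.9200)
= -0.5500 + 3.1500 * 0.0067
= -0.5290

-0.5290


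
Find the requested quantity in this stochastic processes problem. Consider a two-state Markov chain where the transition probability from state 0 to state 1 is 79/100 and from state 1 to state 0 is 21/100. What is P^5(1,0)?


Computing P^5 by matrix multiplication.
P = [[0.2100, 0.7900], [0.2100, 0.7900]]
After raising P to the power 5:
P^5(1,0) = 0.2100

0.2100


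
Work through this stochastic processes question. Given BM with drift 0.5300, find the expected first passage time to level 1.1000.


Expected first passage time = a/mu
= 1.1000/0.5300
= 2.0755

2.0755


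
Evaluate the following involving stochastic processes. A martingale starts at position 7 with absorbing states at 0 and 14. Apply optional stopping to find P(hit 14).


By optional stopping theorem: E(M at tau) = M(0) = 7
P(hit 14)*14 + P(hit 0)*0 = 7
P(hit 14) = (7 - 0)/(14 - 0) = 1/2 = 0.5000

0.5000


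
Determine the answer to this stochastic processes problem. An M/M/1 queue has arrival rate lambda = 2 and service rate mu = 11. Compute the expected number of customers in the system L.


rho = 2/11 = 0.1818
L = rho/(1-rho)
= 0.1818/0.8182
= 0.2222

0.2222


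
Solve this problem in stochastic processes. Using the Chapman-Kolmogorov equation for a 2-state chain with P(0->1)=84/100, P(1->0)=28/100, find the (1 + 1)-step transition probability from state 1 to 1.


P^2 = P^1 * P^1
Computing via matrix multiplication of the transition matrix.
Entry (1,1) of P^2 = 0.7536

0.7536


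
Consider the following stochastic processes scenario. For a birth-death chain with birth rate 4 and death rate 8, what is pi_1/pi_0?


For birth-death process, pi_n/pi_0 = (lambda/mu)^n
= (4/8)^1
= 0.5000

0.5000


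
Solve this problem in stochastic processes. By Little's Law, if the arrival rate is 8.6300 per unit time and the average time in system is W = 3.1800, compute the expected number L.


Little's Law: L = lambda * W
= 8.6300 * 3.1800
= 27.4434

27.4434


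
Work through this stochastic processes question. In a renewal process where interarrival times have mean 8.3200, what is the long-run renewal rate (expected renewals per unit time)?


Long-run renewal rate = 1/E(X)
= 1/8.3200
= 0.1202

0.1202


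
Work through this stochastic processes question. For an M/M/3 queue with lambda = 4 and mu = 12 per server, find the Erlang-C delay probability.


a = lambda/mu = 0.3333
rho = a/c = 0.1111
Erlang-C formula applied:
C(c,a) = 0.0050

0.0050


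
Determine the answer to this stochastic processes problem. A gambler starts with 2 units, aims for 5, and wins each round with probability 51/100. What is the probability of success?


Gambler's ruin formula:
r = q/p = 0.4900/0.5100 = 0.9608
P(win) = (1 - r^i)/(1 - r^N)
= (1 - 0.9608^2)/(1 - 0.9608^5)
= 0.4241

0.4241


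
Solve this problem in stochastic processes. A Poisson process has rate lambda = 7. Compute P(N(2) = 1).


P(N(t)=k) = (lambda*t)^k * exp(-lambda*t) / k!
lambda*t = 14
= 14^1 * exp(-14) / 1!
= 14 * 8.3153e-07 / 1
= 1.1641e-05

1.1641e-05


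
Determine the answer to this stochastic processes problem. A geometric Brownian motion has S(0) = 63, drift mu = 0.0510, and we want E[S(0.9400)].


E[S(t)] = S(0) * exp(mu * t)
= 63 * exp(0.0510 * 0.9400)
= 63 * 1.0491
= 66.0938

66.0938


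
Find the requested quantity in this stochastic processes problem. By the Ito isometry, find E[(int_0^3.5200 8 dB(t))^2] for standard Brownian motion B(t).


By Ito isometry: E[(int f dB)^2] = int f^2 dt
= 8^2 * 3.5200
= 64 * 3.5200 = 225.2800

225.2800


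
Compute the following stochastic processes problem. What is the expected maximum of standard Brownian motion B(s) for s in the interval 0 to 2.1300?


E(max B(s)) = sqrt(2t/pi)
= sqrt(2*2.1300/pi)
= sqrt(1.3560)
= 1.1645

1.1645


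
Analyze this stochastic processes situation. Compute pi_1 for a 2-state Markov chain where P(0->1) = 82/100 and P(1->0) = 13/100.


Stationary distribution: pi_0 = p10/(p01+p10), pi_1 = p01/(p01+p10)
p01 = 0.8200, p10 = 0.1300
pi_1 = 0.8632

0.8632


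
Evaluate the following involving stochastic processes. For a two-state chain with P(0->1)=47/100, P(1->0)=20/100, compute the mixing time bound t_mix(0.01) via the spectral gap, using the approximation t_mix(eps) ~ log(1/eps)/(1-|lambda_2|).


lambda_2 = |1 - p01 - p10| = |1 - 0.4700 - 0.2000| = 0.3300
t_mix ~ log(1/eps)/(1 - |lambda_2|)
= log(100)/(1 - 0.3300) = 4.6052/0.6700
= 6.8734

6.8734


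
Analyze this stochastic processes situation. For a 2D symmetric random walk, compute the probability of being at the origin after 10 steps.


P = C(10,5)^2 / 4^10
= 252^2 / 1048576
= 63504 / 1048576
= 0.0606

0.0606


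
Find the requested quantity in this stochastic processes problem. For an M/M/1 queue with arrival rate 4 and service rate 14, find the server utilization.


rho = lambda/mu
= 4/14
= 0.2857

0.2857


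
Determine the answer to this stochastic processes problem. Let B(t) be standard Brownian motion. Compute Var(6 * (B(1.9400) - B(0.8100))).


Var(alpha*(B(t)-B(s))) = alpha^2 * (t-s)
= 6^2 * (1.9400 - 0.8100)
= 36 * 1.1300
= 40.6800

40.6800


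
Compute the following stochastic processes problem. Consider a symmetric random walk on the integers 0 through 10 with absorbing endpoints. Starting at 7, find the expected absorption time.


For symmetric RW on 0,...,N with absorbing barriers, E(i) = i*(N-i)
E(7) = 7 * 3 = 21

21


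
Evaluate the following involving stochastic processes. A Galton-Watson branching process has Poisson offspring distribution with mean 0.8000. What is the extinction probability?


Since mu = 0.8000 <= 1, extinction probability = 1.

1.0000


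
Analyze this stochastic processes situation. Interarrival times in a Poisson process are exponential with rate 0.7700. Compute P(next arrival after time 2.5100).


P(X > t) = exp(-lambda * t)
= exp(-0.7700 * 2.5100)
= exp(-1.9327) = 0.1448

0.1448


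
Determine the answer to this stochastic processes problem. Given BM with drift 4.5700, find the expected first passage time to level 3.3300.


Expected first passage time = a/mu
= 3.3300/4.5700
= 0.7287

0.7287


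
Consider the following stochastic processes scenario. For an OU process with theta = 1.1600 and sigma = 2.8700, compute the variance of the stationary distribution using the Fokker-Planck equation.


Stationary variance = sigma^2 / (2*theta)
= 2.8700^2 / (2*1.1600)
= 8.2369 / 2.3200
= 3.5504

3.5504


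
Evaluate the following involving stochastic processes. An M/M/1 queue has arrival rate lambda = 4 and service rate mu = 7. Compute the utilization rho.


rho = lambda/mu
= 4/7
= 0.5714

0.5714


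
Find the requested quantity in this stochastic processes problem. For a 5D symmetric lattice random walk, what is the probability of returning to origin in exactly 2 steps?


P(return in 2 steps) = P(reverse first step) = 1/(2d)
= 1/10
= 0.1000

0.1000


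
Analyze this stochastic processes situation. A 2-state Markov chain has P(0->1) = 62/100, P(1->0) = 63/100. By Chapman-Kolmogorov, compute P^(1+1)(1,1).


P^2 = P^1 * P^1
Computing via matrix multiplication of the transition matrix.
Entry (1,1) of P^2 = 0.5275

0.5275


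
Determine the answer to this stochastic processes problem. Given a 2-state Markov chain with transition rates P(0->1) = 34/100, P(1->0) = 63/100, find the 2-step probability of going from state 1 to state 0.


Computing P^2 by matrix multiplication.
P = [[0.6600, 0.3400], [0.6300, 0.3700]]
After raising P to the power 2:
P^2(1,0) = 0.6489

0.6489


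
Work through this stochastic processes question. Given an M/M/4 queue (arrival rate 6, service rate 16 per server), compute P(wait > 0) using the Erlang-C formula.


a = lambda/mu = 0.3750
rho = a/c = 0.0938
Erlang-C formula applied:
C(c,a) = 6.2488e-04

6.2488e-04


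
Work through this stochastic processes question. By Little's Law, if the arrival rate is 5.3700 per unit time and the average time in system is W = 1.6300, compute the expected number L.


Little's Law: L = lambda * W
= 5.3700 * 1.6300
= 8.7531

8.7531


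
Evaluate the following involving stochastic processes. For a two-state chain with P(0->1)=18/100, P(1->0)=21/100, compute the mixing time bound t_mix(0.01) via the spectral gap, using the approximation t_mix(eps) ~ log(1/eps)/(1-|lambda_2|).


lambda_2 = |1 - p01 - p10| = |1 - 0.1800 - 0.2100| = 0.6100
t_mix ~ log(1/eps)/(1 - |lambda_2|)
= log(100)/(1 - 0.6100) = 4.6052/0.3900
= 11.8081

11.8081


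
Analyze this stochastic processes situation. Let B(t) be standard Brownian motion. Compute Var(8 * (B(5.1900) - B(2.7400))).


Var(alpha*(B(t)-B(s))) = alpha^2 * (t-s)
= 8^2 * (5.1900 - 2.7400)
= 64 * 2.4500
= 156.8000

156.8000


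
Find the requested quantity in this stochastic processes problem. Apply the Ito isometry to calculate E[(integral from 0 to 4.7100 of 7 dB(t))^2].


By Ito isometry: E[(int f dB)^2] = int f^2 dt
= 7^2 * 4.7100
= 49 * 4.7100 = 230.7900

230.7900


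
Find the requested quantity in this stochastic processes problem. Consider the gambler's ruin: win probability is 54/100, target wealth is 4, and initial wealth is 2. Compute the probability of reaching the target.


Gambler's ruin formula:
r = q/p = 0.4600/0.5400 = 0.8519
P(win) = (1 - r^i)/(1 - r^N)
= (1 - 0.8519^2)/(1 - 0.8519^4)
= 0.5795

0.5795


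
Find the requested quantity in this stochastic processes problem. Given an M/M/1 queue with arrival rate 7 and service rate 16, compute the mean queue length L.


rho = 7/16 = 0.4375
L = rho/(1-rho)
= 0.4375/0.5625
= 0.7778

0.7778


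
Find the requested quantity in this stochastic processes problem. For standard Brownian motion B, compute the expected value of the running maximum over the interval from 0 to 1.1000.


E(max B(s)) = sqrt(2t/pi)
= sqrt(2*1.1000/pi)
= sqrt(0.7003)
= 0.8368

0.8368


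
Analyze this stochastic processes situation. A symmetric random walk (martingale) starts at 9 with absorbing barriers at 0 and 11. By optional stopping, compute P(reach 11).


By optional stopping theorem: E(M at tau) = M(0) = 9
P(hit 11)*11 + P(hit 0)*0 = 9
P(hit 11) = (9 - 0)/(11 - 0) = 9/11 = 0.8182

0.8182


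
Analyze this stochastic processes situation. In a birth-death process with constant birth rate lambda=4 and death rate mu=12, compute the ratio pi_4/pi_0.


For birth-death process, pi_n/pi_0 = (lambda/mu)^n
= (4/12)^4
= 0.0123

0.0123


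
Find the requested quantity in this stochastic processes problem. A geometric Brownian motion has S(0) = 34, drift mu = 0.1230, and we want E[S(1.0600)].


E[S(t)] = S(0) * exp(mu * t)
= 34 * exp(0.1230 * 1.0600)
= 34 * 1.1393
= 38.7349

38.7349


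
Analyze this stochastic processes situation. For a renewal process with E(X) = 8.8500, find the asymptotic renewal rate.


Long-run renewal rate = 1/E(X)
= 1/8.8500
= 0.1130

0.1130


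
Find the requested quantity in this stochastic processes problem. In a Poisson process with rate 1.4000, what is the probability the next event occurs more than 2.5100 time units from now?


P(X > t) = exp(-lambda * t)
= exp(-1.4000 * 2.5100)
= exp(-3.5140) = 0.0298

0.0298


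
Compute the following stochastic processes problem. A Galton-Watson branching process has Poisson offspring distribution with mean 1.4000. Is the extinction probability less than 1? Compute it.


Since mu = 1.4000 > 1, extinction prob q < 1.
Solve s = exp(mu*(s-1)) iteratively.
q = 0.4890

0.4890


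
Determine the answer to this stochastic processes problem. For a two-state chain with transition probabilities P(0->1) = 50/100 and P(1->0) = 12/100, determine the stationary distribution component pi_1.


Stationary distribution: pi_0 = p10/(p01+p10), pi_1 = p01/(p01+p10)
p01 = 0.5000, p10 = 0.1200
pi_1 = 0.8065

0.8065


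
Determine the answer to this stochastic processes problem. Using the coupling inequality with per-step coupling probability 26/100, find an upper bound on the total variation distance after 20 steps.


TV distance bound <= (1-delta)^n
= (1 - 0.2600)^20
= 0.7400^20
= 0.0024

0.0024


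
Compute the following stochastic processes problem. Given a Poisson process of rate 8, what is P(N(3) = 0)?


P(N(t)=k) = (lambda*t)^k * exp(-lambda*t) / k!
lambda*t = 24
= 24^0 * exp(-24) / 0!
= 1 * 3.7751e-11 / 1
= 3.7751e-11

3.7751e-11


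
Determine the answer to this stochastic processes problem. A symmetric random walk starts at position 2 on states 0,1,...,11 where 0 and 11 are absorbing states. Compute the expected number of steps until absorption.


For symmetric RW on 0,...,N with absorbing barriers, E(i) = i*(N-i)
E(2) = 2 * 9 = 18

18


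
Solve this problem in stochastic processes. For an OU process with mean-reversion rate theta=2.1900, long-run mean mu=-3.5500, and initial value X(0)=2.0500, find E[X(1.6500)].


E[X(t)] = mu + (X(0) - mu)*exp(-theta*t)
= -3.5500 + (2.0500 - -3.5500)*exp(-2.1900*1.6500)
= -3.5500 + 5.6000 * 0.0270
= -3.3990

-3.3990


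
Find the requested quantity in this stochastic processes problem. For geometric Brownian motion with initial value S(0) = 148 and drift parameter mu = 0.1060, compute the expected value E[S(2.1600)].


E[S(t)] = S(0) * exp(mu * t)
= 148 * exp(0.1060 * 2.1600)
= 148 * 1.2573
= 186.0792

186.0792


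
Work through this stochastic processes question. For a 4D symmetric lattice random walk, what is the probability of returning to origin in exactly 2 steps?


P(return in 2 steps) = P(reverse first step) = 1/(2d)
= 1/8
= 0.1250

0.1250


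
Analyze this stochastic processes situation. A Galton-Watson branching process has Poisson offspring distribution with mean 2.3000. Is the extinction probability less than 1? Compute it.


Since mu = 2.3000 > 1, extinction prob q < 1.
Solve s = exp(mu*(s-1)) iteratively.
q = 0.1376

0.1376


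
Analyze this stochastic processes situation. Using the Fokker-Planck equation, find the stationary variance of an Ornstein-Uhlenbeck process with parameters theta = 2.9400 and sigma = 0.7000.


Stationary variance = sigma^2 / (2*theta)
= 0.7000^2 / (2*2.9400)
= 0.4900 / 5.8800
= 0.0833

0.0833


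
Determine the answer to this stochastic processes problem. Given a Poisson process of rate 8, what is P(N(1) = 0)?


P(N(t)=k) = (lambda*t)^k * exp(-lambda*t) / k!
lambda*t = 8
= 8^0 * exp(-8) / 0!
= 1 * 3.3546e-04 / 1
= 3.3546e-04

3.3546e-04


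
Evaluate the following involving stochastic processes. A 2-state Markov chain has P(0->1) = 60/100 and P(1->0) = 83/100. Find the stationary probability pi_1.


Stationary distribution: pi_0 = p10/(p01+p10), pi_1 = p01/(p01+p10)
p01 = 0.6000, p10 = 0.8300
pi_1 = 0.4196

0.4196


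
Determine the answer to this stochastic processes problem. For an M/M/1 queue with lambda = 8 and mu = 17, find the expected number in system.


rho = 8/17 = 0.4706
L = rho/(1-rho)
= 0.4706/0.5294
= 0.8889

0.8889


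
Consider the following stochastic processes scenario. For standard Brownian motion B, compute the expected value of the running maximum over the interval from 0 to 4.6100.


E(max B(s)) = sqrt(2t/pi)
= sqrt(2*4.6100/pi)
= sqrt(2.9348)
= 1.7131

1.7131


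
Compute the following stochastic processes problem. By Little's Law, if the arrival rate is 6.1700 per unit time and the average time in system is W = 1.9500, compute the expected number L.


Little's Law: L = lambda * W
= 6.1700 * 1.9500
= 12.0315

12.0315


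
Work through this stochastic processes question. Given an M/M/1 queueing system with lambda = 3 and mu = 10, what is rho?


rho = lambda/mu
= 3/10
= 0.3000

0.3000


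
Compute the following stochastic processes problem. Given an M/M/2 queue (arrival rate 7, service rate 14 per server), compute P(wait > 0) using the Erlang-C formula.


a = lambda/mu = 0.5000
rho = a/c = 0.2500
Erlang-C formula applied:
C(c,a) = 0.1000

0.1000


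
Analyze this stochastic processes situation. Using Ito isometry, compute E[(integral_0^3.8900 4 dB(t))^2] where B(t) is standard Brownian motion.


By Ito isometry: E[(int f dB)^2] = int f^2 dt
= 4^2 * 3.8900
= 16 * 3.8900 = 62.2400

62.2400


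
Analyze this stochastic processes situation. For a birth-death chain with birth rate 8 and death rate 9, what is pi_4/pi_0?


For birth-death process, pi_n/pi_0 = (lambda/mu)^n
= (8/9)^4
= 0.6243

0.6243


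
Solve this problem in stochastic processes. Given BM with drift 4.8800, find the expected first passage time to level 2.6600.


Expected first passage time = a/mu
= 2.6600/4.8800
= 0.5451

0.5451


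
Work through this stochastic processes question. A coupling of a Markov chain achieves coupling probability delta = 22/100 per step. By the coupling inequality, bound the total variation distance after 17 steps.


TV distance bound <= (1-delta)^n
= (1 - 0.2200)^17
= 0.7800^17
= 0.0146

0.0146


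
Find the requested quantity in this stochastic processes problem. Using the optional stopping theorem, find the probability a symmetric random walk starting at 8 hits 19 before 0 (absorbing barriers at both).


By optional stopping theorem: E(M at tau) = M(0) = 8
P(hit 19)*19 + P(hit 0)*0 = 8
P(hit 19) = (8 - 0)/(19 - 0) = 8/19 = 0.4211

0.4211


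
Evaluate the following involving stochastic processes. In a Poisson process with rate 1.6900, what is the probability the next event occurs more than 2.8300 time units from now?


P(X > t) = exp(-lambda * t)
= exp(-1.6900 * 2.8300)
= exp(-4.7827) = 0.0084

0.0084


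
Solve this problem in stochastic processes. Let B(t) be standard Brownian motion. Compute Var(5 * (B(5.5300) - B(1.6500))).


Var(alpha*(B(t)-B(s))) = alpha^2 * (t-s)
= 5^2 * (5.5300 - 1.6500)
= 25 * 3.8800
= 97.0000

97.0000


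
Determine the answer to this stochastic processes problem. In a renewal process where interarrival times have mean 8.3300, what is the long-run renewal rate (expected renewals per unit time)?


Long-run renewal rate = 1/E(X)
= 1/8.3300
= 0.1200

0.1200


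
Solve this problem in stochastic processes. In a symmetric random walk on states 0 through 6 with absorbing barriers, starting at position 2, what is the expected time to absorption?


For symmetric RW on 0,...,N with absorbing barriers, E(i) = i*(N-i)
E(2) = 2 * 4 = 8

8


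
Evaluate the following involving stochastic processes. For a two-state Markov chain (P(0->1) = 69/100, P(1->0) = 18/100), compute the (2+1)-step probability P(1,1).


P^3 = P^2 * P^1
Computing via matrix multiplication of the transition matrix.
Entry (1,1) of P^3 = 0.7936

0.7936


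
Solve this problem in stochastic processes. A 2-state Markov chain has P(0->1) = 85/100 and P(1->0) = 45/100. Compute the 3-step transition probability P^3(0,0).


Computing P^3 by matrix multiplication.
P = [[0.1500, 0.8500], [0.4500, 0.5500]]
After raising P to the power 3:
P^3(0,0) = 0.3285

0.3285


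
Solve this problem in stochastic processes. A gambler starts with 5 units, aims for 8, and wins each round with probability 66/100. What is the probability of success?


Gambler's ruin formula:
r = q/p = 0.3400/0.6600 = 0.5152
P(win) = (1 - r^i)/(1 - r^N)
= (1 - 0.5152^5)/(1 - 0.5152^8)
= 0.9685

0.9685


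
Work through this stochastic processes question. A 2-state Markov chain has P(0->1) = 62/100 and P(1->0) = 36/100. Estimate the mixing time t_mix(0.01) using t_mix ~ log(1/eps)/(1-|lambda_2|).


lambda_2 = |1 - p01 - p10| = |1 - 0.6200 - 0.3600| = 0.0200
t_mix ~ log(1/eps)/(1 - |lambda_2|)
= log(100)/(1 - 0.0200) = 4.6052/0.9800
= 4.6992

4.6992


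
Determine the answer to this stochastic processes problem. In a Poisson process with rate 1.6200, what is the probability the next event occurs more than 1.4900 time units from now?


P(X > t) = exp(-lambda * t)
= exp(-1.6200 * 1.4900)
= exp(-2.4138) = 0.0895

0.0895


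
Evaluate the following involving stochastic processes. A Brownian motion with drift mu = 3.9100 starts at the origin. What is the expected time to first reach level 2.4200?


Expected first passage time = a/mu
= 2.4200/3.9100
= 0.6189

0.6189


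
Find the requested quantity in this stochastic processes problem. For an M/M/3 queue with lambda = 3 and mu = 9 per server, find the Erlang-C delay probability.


a = lambda/mu = 0.3333
rho = a/c = 0.1111
Erlang-C formula applied:
C(c,a) = 0.0050

0.0050


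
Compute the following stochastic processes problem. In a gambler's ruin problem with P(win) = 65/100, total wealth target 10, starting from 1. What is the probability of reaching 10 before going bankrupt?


Gambler's ruin formula:
r = q/p = 0.3500/0.6500 = 0.5385
P(win) = (1 - r^i)/(1 - r^N)
= (1 - 0.5385^1)/(1 - 0.5385^10)
= 0.4625

0.4625


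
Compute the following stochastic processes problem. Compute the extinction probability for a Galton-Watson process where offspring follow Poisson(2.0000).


Since mu = 2.0000 > 1, extinction prob q < 1.
Solve s = exp(mu*(s-1)) iteratively.
q = 0.2032

0.2032


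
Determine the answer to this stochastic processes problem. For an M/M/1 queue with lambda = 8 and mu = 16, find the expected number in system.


rho = 8/16 = 0.5000
L = rho/(1-rho)
= 0.5000/0.5000
= 1.0000

1.0000


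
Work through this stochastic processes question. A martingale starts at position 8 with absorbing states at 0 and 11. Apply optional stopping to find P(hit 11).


By optional stopping theorem: E(M at tau) = M(0) = 8
P(hit 11)*11 + P(hit 0)*0 = 8
P(hit 11) = (8 - 0)/(11 - 0) = 8/11 = 0.7273

0.7273


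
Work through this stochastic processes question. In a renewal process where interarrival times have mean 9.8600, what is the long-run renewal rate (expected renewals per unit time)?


Long-run renewal rate = 1/E(X)
= 1/9.8600
= 0.1014

0.1014


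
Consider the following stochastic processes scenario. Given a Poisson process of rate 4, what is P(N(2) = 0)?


P(N(t)=k) = (lambda*t)^k * exp(-lambda*t) / k!
lambda*t = 8
= 8^0 * exp(-8) / 0!
= 1 * 3.3546e-04 / 1
= 3.3546e-04

3.3546e-04


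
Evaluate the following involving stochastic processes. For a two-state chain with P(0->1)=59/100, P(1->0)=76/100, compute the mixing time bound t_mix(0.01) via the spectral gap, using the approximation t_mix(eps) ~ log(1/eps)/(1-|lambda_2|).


lambda_2 = |1 - p01 - p10| = |1 - 0.5900 - 0.7600| = 0.3500
t_mix ~ log(1/eps)/(1 - |lambda_2|)
= log(100)/(1 - 0.3500) = 4.6052/0.6500
= 7.0849

7.0849


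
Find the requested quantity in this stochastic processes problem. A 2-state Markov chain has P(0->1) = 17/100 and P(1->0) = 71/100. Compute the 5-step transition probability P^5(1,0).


Computing P^5 by matrix multiplication.
P = [[0.8300, 0.1700], [0.7100, 0.2900]]
After raising P to the power 5:
P^5(1,0) = 0.8068

0.8068


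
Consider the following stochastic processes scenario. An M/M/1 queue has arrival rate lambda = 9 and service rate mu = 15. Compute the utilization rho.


rho = lambda/mu
= 9/15
= 0.6000

0.6000


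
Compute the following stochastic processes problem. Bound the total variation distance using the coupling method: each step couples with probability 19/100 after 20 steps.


TV distance bound <= (1-delta)^n
= (1 - 0.1900)^20
= 0.8100^20
= 0.0148

0.0148


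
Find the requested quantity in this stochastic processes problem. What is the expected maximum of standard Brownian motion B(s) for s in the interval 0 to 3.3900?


E(max B(s)) = sqrt(2t/pi)
= sqrt(2*3.3900/pi)
= sqrt(2.1581)
= 1.4691

1.4691


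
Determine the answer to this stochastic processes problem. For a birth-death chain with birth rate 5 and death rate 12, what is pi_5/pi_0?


For birth-death process, pi_n/pi_0 = (lambda/mu)^n
= (5/12)^5
= 0.0126

0.0126


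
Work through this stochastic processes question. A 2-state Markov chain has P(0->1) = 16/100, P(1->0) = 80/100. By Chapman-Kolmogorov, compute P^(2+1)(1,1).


P^3 = P^2 * P^1
Computing via matrix multiplication of the transition matrix.
Entry (1,1) of P^3 = 0.1667

0.1667


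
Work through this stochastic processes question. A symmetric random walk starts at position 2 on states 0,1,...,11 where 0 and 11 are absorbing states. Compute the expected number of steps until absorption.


For symmetric RW on 0,...,N with absorbing barriers, E(i) = i*(N-i)
E(2) = 2 * 9 = 18

18


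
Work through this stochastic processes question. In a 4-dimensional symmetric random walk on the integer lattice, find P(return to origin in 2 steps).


P(return in 2 steps) = P(reverse first step) = 1/(2d)
= 1/8
= 0.1250

0.1250


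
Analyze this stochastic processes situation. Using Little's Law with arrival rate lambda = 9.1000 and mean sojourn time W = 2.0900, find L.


Little's Law: L = lambda * W
= 9.1000 * 2.0900
= 19.0190

19.0190


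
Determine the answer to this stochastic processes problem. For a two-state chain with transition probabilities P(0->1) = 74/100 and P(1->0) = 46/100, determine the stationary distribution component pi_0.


Stationary distribution: pi_0 = p10/(p01+p10), pi_1 = p01/(p01+p10)
p01 = 0.7400, p10 = 0.4600
pi_0 = 0.3833

0.3833


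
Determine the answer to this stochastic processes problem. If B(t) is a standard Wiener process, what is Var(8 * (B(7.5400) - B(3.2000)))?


Var(alpha*(B(t)-B(s))) = alpha^2 * (t-s)
= 8^2 * (7.5400 - 3.2000)
= 64 * 4.3400
= 277.7600

277.7600


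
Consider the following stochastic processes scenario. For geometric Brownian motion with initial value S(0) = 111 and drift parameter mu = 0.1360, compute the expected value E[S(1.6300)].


E[S(t)] = S(0) * exp(mu * t)
= 111 * exp(0.1360 * 1.6300)
= 111 * 1.2482
= 138.5471

138.5471


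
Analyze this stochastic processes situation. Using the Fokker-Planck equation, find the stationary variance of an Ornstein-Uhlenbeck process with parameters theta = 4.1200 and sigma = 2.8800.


Stationary variance = sigma^2 / (2*theta)
= 2.8800^2 / (2*4.1200)
= 8.2944 / 8.2400
= 1.0066

1.0066


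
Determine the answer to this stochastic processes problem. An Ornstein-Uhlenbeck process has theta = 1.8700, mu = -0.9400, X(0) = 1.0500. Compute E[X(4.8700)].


E[X(t)] = mu + (X(0) - mu)*exp(-theta*t)
= -0.9400 + (1.0500 - -0.9400)*exp(-1.8700*4.8700)
= -0.9400 + 1.9900 * 1.1090e-04
= -0.9398

-0.9398


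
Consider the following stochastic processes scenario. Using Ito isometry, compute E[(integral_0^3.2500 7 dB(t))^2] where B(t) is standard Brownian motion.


By Ito isometry: E[(int f dB)^2] = int f^2 dt
= 7^2 * 3.2500
= 49 * 3.2500 = 159.2500

159.2500


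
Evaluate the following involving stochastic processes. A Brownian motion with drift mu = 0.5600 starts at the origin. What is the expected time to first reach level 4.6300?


Expected first passage time = a/mu
= 4.6300/0.5600
= 8.2679

8.2679


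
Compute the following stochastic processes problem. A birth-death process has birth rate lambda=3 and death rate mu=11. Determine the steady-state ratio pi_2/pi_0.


For birth-death process, pi_n/pi_0 = (lambda/mu)^n
= (3/11)^2
= 0.0744

0.0744


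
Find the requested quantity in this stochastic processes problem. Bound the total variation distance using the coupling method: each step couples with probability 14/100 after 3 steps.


TV distance bound <= (1-delta)^n
= (1 - 0.1400)^3
= 0.8600^3
= 0.6361

0.6361


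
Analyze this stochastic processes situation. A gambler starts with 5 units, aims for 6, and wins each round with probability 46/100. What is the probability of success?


Gambler's ruin formula:
r = q/p = 0.5400/0.4600 = 1.1739
P(win) = (1 - r^i)/(1 - r^N)
= (1 - 1.1739^5)/(1 - 1.1739^6)
= 0.7602

0.7602


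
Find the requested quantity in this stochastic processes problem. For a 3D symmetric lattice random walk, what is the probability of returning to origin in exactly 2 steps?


P(return in 2 steps) = P(reverse first step) = 1/(2d)
= 1/6
= 0.1667

0.1667


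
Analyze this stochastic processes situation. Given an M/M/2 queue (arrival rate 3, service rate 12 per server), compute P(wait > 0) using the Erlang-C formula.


a = lambda/mu = 0.2500
rho = a/c = 0.1250
Erlang-C formula applied:
C(c,a) = 0.0278

0.0278


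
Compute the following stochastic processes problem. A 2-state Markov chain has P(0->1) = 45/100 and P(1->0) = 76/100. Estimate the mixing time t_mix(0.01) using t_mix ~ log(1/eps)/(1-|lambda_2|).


lambda_2 = |1 - p01 - p10| = |1 - 0.4500 - 0.7600| = 0.2100
t_mix ~ log(1/eps)/(1 - |lambda_2|)
= log(100)/(1 - 0.2100) = 4.6052/0.7900
= 5.8293

5.8293


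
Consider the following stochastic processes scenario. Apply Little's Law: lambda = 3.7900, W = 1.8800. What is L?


Little's Law: L = lambda * W
= 3.7900 * 1.8800
= 7.1252

7.1252


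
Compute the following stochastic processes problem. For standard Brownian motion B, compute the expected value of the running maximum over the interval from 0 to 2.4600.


E(max B(s)) = sqrt(2t/pi)
= sqrt(2*2.4600/pi)
= sqrt(1.5661)
= 1.2514

1.2514


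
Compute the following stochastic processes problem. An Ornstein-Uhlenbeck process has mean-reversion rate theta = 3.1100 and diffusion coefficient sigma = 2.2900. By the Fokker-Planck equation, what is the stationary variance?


Stationary variance = sigma^2 / (2*theta)
= 2.2900^2 / (2*3.1100)
= 5.2441 / 6.2200
= 0.8431

0.8431


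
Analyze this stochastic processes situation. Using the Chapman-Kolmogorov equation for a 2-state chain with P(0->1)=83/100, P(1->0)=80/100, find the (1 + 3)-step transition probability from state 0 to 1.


P^4 = P^1 * P^3
Computing via matrix multiplication of the transition matrix.
Entry (0,1) of P^4 = 0.4290

0.4290


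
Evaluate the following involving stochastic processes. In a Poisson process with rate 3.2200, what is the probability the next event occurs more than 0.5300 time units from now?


P(X > t) = exp(-lambda * t)
= exp(-3.2200 * 0.5300)
= exp(-1.7066) = 0.1815

0.1815


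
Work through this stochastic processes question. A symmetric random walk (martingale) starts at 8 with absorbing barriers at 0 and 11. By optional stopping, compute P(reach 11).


By optional stopping theorem: E(M at tau) = M(0) = 8
P(hit 11)*11 + P(hit 0)*0 = 8
P(hit 11) = (8 - 0)/(11 - 0) = 8/11 = 0.7273

0.7273


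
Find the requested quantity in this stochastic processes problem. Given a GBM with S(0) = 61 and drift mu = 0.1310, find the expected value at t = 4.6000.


E[S(t)] = S(0) * exp(mu * t)
= 61 * exp(0.1310 * 4.6000)
= 61 * 1.8269
= 111.4386

111.4386


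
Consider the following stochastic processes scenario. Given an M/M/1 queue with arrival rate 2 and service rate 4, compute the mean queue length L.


rho = 2/4 = 0.5000
L = rho/(1-rho)
= 0.5000/0.5000
= 1.0000

1.0000


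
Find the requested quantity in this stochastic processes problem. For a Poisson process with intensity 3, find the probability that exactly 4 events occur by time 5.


P(N(t)=k) = (lambda*t)^k * exp(-lambda*t) / k!
lambda*t = 15
= 15^4 * exp(-15) / 4!
= 50625 * 3.0590e-07 / 24
= 6.4526e-04

6.4526e-04


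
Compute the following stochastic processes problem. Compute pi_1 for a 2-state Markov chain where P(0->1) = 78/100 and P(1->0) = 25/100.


Stationary distribution: pi_0 = p10/(p01+p10), pi_1 = p01/(p01+p10)
p01 = 0.7800, p10 = 0.2500
pi_1 = 0.7573

0.7573


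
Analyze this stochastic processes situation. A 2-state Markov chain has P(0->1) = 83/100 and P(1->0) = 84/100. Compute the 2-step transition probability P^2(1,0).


Computing P^2 by matrix multiplication.
P = [[0.1700, 0.8300], [0.8400, 0.1600]]
After raising P to the power 2:
P^2(1,0) = 0.2772

0.2772


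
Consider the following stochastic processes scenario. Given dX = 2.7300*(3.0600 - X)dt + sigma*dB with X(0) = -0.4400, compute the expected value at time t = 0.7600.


E[X(t)] = mu + (X(0) - mu)*exp(-theta*t)
= 3.0600 + (-0.4400 - 3.0600)*exp(-2.7300*0.7600)
= 3.0600 + -3.5000 * 0.1256
= 2.6205

2.6205


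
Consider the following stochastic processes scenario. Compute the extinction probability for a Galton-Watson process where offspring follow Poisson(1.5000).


Since mu = 1.5000 > 1, extinction prob q < 1.
Solve s = exp(mu*(s-1)) iteratively.
q = 0.4172

0.4172


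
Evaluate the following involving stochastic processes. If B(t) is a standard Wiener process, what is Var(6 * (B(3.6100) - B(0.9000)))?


Var(alpha*(B(t)-B(s))) = alpha^2 * (t-s)
= 6^2 * (3.6100 - 0.9000)
= 36 * 2.7100
= 97.5600

97.5600


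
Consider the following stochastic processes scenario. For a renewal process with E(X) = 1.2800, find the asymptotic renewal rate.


Long-run renewal rate = 1/E(X)
= 1/1.2800
= 0.7812

0.7812


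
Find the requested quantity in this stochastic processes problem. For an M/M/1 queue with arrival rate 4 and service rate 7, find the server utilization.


rho = lambda/mu
= 4/7
= 0.5714

0.5714


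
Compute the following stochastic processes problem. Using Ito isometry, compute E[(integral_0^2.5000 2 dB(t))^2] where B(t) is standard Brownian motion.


By Ito isometry: E[(int f dB)^2] = int f^2 dt
= 2^2 * 2.5000
= 4 * 2.5000 = 10.0000

10.0000


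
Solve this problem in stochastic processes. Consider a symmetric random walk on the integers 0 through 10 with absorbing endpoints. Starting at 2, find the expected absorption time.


For symmetric RW on 0,...,N with absorbing barriers, E(i) = i*(N-i)
E(2) = 2 * 8 = 16

16


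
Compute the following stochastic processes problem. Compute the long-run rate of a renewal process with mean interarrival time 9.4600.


Long-run renewal rate = 1/E(X)
= 1/9.4600
= 0.1057

0.1057


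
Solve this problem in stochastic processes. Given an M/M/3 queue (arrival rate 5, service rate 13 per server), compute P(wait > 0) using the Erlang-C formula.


a = lambda/mu = 0.3846
rho = a/c = 0.1282
Erlang-C formula applied:
C(c,a) = 0.0074

0.0074


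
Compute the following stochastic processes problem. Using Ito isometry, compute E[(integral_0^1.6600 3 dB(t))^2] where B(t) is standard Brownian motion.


By Ito isometry: E[(int f dB)^2] = int f^2 dt
= 3^2 * 1.6600
= 9 * 1.6600 = 14.9400

14.9400


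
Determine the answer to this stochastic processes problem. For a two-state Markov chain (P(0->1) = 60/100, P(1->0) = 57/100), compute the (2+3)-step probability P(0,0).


P^5 = P^2 * P^3
Computing via matrix multiplication of the transition matrix.
Entry (0,0) of P^5 = 0.4871

0.4871


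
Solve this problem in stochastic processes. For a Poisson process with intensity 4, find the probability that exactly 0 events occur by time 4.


P(N(t)=k) = (lambda*t)^k * exp(-lambda*t) / k!
lambda*t = 16
= 16^0 * exp(-16) / 0!
= 1 * 1.1254e-07 / 1
= 1.1254e-07

1.1254e-07


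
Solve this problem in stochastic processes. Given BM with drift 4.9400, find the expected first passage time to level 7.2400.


Expected first passage time = a/mu
= 7.2400/4.9400
= 1.4656

1.4656


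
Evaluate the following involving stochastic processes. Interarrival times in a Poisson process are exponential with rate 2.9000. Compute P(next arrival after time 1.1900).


P(X > t) = exp(-lambda * t)
= exp(-2.9000 * 1.1900)
= exp(-3.4510) = 0.0317

0.0317


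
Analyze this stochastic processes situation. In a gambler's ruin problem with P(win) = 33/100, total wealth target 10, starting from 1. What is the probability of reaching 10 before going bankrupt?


Gambler's ruin formula:
r = q/p = 0.6700/0.3300 = 2.0303
P(win) = (1 - r^i)/(1 - r^N)
= (1 - 2.0303^1)/(1 - 2.0303^10)
= 8.6641e-04

8.6641e-04


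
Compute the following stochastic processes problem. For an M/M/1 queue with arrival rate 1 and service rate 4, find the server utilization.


rho = lambda/mu
= 1/4
= 0.2500

0.2500


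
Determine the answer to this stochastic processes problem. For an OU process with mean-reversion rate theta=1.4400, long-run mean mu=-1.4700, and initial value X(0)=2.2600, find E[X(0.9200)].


E[X(t)] = mu + (X(0) - mu)*exp(-theta*t)
= -1.4700 + (2.2600 - -1.4700)*exp(-1.4400*0.9200)
= -1.4700 + 3.7300 * 0.2659
= -0.4784

-0.4784


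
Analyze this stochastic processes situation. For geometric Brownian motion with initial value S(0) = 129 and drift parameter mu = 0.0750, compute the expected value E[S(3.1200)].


E[S(t)] = S(0) * exp(mu * t)
= 129 * exp(0.0750 * 3.1200)
= 129 * 1.2636
= 163.0101

163.0101


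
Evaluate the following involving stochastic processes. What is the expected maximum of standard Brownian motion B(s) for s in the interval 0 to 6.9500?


E(max B(s)) = sqrt(2t/pi)
= sqrt(2*6.9500/pi)
= sqrt(4.4245)
= 2.1035

2.1035


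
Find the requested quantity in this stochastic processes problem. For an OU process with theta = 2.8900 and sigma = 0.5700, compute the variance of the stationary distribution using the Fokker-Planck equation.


Stationary variance = sigma^2 / (2*theta)
= 0.5700^2 / (2*2.8900)
= 0.3249 / 5.7800
= 0.0562

0.0562
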